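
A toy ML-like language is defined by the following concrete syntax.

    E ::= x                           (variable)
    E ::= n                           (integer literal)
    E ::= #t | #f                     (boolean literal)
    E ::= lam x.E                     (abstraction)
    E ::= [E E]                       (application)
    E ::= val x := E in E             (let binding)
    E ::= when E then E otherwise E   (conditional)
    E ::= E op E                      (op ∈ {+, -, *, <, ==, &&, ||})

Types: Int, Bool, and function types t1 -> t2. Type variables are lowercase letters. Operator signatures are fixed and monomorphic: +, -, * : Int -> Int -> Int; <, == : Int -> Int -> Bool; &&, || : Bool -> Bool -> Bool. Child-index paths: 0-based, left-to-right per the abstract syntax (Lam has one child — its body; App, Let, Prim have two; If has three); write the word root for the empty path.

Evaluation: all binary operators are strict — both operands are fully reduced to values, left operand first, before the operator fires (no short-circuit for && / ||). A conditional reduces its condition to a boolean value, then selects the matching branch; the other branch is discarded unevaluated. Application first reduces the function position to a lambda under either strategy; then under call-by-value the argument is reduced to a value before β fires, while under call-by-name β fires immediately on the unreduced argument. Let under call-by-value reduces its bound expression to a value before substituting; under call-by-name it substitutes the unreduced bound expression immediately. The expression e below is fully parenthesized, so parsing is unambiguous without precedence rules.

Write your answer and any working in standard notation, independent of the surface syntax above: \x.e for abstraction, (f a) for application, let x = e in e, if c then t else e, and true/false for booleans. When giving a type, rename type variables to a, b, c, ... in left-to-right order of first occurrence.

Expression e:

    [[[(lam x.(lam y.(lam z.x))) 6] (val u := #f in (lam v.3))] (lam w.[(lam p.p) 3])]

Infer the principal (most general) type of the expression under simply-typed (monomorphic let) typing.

Answer: Int

Working:
x : a
\z._ : c -> a
\y._ : b -> c -> a
\x._ : a -> b -> c -> a
  unify a -> b -> c -> a ~ Int -> d
  unify a ~ Int
  unify b -> c -> Int ~ d
_ _ : b -> c -> Int
let u : Bool
\v._ : e -> Int
  unify b -> c -> Int ~ (e -> Int) -> f
  unify b ~ e -> Int
  unify c -> Int ~ f
_ _ : c -> Int
p : h
\p._ : h -> h
  unify h -> h ~ Int -> i
  unify h ~ Int
  unify Int ~ i
_ _ : Int
\w._ : g -> Int
  unify c -> Int ~ (g -> Int) -> j
  unify c ~ g -> Int
  unify Int ~ j
_ _ : Int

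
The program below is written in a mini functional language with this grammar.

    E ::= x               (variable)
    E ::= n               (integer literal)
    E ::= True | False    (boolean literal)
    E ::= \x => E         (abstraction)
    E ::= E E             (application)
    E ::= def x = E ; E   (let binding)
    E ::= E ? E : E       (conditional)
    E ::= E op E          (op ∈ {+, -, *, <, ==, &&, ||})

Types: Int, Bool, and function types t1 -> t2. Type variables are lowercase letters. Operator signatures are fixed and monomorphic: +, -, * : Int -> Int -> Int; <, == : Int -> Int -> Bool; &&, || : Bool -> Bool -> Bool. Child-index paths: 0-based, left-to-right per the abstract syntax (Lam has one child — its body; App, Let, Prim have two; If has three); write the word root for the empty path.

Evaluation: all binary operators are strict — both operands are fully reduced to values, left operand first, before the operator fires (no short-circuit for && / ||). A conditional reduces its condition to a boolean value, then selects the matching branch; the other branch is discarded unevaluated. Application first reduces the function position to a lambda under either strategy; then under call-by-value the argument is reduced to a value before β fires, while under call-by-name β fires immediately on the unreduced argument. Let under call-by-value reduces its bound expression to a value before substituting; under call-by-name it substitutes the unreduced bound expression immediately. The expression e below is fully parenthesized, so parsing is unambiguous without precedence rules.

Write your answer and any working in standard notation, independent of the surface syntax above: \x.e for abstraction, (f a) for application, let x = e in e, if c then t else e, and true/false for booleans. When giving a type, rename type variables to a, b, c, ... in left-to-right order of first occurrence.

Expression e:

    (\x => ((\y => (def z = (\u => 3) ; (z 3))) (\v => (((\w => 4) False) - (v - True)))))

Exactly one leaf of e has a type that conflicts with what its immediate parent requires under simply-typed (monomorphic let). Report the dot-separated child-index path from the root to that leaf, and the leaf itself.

Answer: 0.1.0.1.1 : true

Working:
\u._ : c -> Int
let z : c -> Int
z : c -> Int
  unify c -> Int ~ Int -> d
  unify c ~ Int
  unify Int ~ d
_ _ : Int
\y._ : b -> Int
\w._ : f -> Int
  unify f -> Int ~ Bool -> g
  unify f ~ Bool
  unify Int ~ g
_ _ : Int
  unify Int ~ Int
v : e
  unify e ~ Int
  unify Bool ~ Int
  FAIL: mismatch Bool ~ Int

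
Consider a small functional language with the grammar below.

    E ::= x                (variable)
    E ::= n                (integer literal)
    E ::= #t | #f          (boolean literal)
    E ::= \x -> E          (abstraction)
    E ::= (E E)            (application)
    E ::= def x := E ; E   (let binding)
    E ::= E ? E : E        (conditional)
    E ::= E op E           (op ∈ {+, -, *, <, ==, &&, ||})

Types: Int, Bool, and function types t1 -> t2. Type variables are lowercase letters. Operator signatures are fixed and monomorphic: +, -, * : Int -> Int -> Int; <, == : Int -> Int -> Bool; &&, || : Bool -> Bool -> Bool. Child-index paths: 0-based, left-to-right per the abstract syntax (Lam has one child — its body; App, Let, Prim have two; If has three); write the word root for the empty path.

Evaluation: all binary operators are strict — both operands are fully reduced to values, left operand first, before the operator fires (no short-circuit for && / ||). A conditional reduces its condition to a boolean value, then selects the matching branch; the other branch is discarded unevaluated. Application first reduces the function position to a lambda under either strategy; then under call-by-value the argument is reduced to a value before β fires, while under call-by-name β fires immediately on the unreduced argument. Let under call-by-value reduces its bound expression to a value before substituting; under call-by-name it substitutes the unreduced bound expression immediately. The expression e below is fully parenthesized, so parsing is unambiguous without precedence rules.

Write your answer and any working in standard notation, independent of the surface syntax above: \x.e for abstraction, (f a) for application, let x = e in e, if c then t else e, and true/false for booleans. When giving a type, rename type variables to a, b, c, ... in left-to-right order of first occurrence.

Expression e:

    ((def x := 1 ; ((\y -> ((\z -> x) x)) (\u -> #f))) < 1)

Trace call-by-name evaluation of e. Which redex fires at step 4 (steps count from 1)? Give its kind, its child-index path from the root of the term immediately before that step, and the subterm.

Trace:
step 0: ((let x = 1 in ((\y.((\z.x) x)) (\u.false))) < 1)
step 1: [let@0] (((\y.((\z.1) 1)) (\u.false)) < 1)
step 2: [beta@0] (((\z.1) 1) < 1)
step 3: [beta@0] (1 < 1)
step 4: [delta@root] false

Answer: delta at root : (1 < 1)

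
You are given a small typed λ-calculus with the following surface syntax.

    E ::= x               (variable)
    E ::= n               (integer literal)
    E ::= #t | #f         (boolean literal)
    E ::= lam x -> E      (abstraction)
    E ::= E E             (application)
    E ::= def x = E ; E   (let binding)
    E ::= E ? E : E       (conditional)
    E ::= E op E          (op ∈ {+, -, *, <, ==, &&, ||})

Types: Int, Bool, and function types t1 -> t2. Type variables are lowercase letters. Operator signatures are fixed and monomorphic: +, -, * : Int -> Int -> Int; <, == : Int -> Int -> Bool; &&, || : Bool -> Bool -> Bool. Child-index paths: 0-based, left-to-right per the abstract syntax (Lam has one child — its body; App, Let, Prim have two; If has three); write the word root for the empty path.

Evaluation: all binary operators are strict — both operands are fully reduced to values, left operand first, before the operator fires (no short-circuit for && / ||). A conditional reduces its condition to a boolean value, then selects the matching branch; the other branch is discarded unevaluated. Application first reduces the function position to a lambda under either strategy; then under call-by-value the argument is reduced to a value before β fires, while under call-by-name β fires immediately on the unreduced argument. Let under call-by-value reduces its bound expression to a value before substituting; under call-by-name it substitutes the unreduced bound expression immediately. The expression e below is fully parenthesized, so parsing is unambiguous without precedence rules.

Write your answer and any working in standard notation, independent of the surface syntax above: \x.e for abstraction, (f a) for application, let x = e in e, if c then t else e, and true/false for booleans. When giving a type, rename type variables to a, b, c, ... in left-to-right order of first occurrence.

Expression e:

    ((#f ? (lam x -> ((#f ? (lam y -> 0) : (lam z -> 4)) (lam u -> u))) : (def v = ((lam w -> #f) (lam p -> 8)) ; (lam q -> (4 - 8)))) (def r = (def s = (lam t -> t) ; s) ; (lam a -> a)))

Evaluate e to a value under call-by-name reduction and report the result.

Answer: -4

Working:
step 0: ((if false then (\x.((if false then (\y.0) else (\z.4)) (\u.u))) else (let v = ((\w.false) (\p.8)) in (\q.(4 - 8)))) (let r = (let s = (\t.t) in s) in (\a.a)))
step 1: [if@0] ((let v = ((\w.false) (\p.8)) in (\q.(4 - 8))) (let r = (let s = (\t.t) in s) in (\a.a)))
step 2: [let@0] ((\q.(4 - 8)) (let r = (let s = (\t.t) in s) in (\a.a)))
step 3: [beta@root] (4 - 8)
step 4: [delta@root] -4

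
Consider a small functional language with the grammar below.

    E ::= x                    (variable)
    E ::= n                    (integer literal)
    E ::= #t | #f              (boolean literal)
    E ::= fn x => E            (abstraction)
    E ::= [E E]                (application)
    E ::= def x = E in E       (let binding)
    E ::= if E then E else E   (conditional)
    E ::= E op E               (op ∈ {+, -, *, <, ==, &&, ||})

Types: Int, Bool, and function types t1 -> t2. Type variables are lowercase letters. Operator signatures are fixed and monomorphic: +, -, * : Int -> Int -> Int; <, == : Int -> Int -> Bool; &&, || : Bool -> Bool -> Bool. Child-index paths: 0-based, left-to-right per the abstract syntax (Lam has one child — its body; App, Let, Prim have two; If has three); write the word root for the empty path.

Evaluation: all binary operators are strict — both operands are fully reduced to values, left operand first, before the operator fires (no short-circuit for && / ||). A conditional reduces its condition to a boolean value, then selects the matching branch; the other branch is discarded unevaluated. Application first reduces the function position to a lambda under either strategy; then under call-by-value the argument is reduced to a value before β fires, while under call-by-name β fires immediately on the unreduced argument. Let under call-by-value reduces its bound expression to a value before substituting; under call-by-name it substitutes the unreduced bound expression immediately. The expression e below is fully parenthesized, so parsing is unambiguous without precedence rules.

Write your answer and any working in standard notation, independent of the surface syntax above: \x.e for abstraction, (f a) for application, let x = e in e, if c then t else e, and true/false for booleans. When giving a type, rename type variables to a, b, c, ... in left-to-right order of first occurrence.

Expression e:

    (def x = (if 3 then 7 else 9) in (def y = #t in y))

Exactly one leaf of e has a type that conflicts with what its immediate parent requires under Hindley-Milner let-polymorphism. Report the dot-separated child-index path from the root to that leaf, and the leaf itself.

Derivation:
  unify Int ~ Bool
  FAIL: mismatch Int ~ Bool

Answer: 0.0 : 3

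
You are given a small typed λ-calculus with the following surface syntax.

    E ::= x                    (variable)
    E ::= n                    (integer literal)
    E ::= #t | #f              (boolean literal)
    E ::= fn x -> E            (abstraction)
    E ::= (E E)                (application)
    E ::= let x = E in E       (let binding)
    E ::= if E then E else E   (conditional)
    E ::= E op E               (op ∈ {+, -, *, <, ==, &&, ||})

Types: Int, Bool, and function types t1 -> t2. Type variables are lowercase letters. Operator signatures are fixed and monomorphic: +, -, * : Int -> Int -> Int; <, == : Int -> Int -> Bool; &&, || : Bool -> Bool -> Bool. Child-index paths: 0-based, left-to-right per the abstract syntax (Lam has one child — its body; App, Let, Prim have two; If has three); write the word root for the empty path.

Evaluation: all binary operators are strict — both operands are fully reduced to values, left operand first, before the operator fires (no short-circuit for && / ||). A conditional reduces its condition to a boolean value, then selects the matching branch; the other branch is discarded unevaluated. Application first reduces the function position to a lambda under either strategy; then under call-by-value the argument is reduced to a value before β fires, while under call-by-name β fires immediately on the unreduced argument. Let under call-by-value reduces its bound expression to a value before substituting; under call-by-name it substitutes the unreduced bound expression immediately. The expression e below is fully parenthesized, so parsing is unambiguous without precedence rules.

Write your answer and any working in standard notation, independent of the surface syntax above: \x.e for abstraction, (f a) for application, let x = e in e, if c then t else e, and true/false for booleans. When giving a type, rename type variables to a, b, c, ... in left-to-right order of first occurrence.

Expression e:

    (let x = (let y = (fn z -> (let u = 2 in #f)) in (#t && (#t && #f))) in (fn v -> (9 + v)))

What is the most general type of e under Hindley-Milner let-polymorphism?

Derivation:
let u : Int
\z._ : a -> Bool
let y : forall. a -> Bool
  unify Bool ~ Bool
  unify Bool ~ Bool
  unify Bool ~ Bool
  unify Bool ~ Bool
let x : Bool
  unify Int ~ Int
v : b
  unify b ~ Int
\v._ : Int -> Int

Answer: Int -> Int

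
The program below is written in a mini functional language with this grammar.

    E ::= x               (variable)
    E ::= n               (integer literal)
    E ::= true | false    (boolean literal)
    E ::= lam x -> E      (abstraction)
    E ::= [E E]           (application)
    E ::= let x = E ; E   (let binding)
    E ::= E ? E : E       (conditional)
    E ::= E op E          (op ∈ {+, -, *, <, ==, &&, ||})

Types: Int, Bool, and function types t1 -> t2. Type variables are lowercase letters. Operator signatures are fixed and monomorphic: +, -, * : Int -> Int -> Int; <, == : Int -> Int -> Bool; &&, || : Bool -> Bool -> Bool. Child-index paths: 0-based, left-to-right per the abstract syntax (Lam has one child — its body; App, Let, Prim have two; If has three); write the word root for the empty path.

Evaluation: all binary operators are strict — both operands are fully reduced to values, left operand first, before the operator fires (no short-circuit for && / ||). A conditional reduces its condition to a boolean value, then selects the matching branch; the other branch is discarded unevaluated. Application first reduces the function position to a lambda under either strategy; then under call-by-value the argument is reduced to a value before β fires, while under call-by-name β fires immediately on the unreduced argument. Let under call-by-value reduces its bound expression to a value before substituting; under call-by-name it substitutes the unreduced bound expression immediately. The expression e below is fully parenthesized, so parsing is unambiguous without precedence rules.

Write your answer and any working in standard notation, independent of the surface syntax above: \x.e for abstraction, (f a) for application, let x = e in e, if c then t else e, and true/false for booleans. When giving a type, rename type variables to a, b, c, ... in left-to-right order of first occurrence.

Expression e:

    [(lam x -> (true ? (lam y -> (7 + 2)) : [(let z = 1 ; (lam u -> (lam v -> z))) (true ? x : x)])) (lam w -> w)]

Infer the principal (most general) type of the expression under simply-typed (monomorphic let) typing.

Derivation:
  unify Bool ~ Bool
  unify Int ~ Int
  unify Int ~ Int
\y._ : b -> Int
let z : Int
z : Int
\v._ : d -> Int
\u._ : c -> d -> Int
  unify Bool ~ Bool
x : a
x : a
  unify a ~ a
  unify c -> d -> Int ~ a -> e
  unify c ~ a
  unify d -> Int ~ e
_ _ : d -> Int
  unify b -> Int ~ d -> Int
  unify b ~ d
  unify Int ~ Int
\x._ : a -> d -> Int
w : f
\w._ : f -> f
  unify a -> d -> Int ~ (f -> f) -> g
  unify a ~ f -> f
  unify d -> Int ~ g
_ _ : d -> Int

Answer: a -> Int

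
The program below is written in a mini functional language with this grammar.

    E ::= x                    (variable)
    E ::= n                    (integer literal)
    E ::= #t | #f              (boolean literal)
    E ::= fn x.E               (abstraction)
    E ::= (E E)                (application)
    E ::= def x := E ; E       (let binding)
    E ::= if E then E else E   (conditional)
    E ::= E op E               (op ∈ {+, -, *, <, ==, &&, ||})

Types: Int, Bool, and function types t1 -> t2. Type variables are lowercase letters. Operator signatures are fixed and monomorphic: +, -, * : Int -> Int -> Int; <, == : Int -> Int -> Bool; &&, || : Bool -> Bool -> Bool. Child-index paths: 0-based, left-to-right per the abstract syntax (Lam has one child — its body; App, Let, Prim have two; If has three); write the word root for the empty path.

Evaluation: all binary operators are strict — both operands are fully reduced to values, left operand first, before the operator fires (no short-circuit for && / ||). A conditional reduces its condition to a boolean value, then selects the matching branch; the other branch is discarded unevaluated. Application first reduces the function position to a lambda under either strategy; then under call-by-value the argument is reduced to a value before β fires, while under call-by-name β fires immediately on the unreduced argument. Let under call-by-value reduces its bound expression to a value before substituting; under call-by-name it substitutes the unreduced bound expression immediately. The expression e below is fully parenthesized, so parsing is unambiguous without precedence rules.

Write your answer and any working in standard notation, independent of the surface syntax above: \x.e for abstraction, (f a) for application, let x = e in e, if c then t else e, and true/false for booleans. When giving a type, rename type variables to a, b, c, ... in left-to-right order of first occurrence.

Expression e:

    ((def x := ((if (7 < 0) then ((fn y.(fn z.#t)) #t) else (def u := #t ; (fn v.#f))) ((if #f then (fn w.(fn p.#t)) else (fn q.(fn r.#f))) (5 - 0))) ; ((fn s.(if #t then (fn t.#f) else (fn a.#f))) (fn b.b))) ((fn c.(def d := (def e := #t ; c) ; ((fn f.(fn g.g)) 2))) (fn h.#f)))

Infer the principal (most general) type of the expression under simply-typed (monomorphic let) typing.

Answer: Bool

Trace:
  unify Int ~ Int
  unify Int ~ Int
  unify Bool ~ Bool
\z._ : b -> Bool
\y._ : a -> b -> Bool
  unify a -> b -> Bool ~ Bool -> c
  unify a ~ Bool
  unify b -> Bool ~ c
_ _ : b -> Bool
let u : Bool
\v._ : d -> Bool
  unify b -> Bool ~ d -> Bool
  unify b ~ d
  unify Bool ~ Bool
  unify Bool ~ Bool
\p._ : f -> Bool
\w._ : e -> f -> Bool
\r._ : h -> Bool
\q._ : g -> h -> Bool
  unify e -> f -> Bool ~ g -> h -> Bool
  unify e ~ g
  unify f -> Bool ~ h -> Bool
  unify f ~ h
  unify Bool ~ Bool
  unify Int ~ Int
  unify Int ~ Int
  unify g -> h -> Bool ~ Int -> i
  unify g ~ Int
  unify h -> Bool ~ i
_ _ : h -> Bool
  unify d -> Bool ~ (h -> Bool) -> j
  unify d ~ h -> Bool
  unify Bool ~ j
_ _ : Bool
let x : Bool
  unify Bool ~ Bool
\t._ : l -> Bool
\a._ : m -> Bool
  unify l -> Bool ~ m -> Bool
  unify l ~ m
  unify Bool ~ Bool
\s._ : k -> m -> Bool
b : n
\b._ : n -> n
  unify k -> m -> Bool ~ (n -> n) -> o
  unify k ~ n -> n
  unify m -> Bool ~ o
_ _ : m -> Bool
let e : Bool
c : p
let d : p
g : r
\g._ : r -> r
\f._ : q -> r -> r
  unify q -> r -> r ~ Int -> s
  unify q ~ Int
  unify r -> r ~ s
_ _ : r -> r
\c._ : p -> r -> r
\h._ : t -> Bool
  unify p -> r -> r ~ (t -> Bool) -> u
  unify p ~ t -> Bool
  unify r -> r ~ u
_ _ : r -> r
  unify m -> Bool ~ (r -> r) -> v
  unify m ~ r -> r
  unify Bool ~ v
_ _ : Bool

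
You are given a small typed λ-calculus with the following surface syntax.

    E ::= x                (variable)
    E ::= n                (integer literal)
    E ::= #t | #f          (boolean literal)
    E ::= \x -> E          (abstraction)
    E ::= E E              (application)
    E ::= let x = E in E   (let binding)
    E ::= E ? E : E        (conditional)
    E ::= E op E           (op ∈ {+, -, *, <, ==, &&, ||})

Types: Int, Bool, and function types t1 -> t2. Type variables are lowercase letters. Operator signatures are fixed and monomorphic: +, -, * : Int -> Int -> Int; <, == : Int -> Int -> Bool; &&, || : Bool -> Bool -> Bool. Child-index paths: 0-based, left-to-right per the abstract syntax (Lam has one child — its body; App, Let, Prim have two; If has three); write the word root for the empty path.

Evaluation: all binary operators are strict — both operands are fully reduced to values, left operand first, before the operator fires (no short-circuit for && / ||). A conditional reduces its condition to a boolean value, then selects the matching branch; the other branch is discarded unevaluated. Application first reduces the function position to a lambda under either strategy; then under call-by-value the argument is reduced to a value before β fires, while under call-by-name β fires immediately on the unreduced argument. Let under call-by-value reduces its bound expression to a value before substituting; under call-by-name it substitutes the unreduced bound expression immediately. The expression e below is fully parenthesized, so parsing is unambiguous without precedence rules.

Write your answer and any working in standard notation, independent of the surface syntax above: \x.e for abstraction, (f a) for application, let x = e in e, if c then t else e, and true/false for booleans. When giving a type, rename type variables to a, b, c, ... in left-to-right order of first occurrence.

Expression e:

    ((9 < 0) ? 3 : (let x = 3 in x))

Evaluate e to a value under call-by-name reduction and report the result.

Answer: 3

Trace:
step 0: (if (9 < 0) then 3 else (let x = 3 in x))
step 1: [delta@0] (if false then 3 else (let x = 3 in x))
step 2: [if@root] (let x = 3 in x)
step 3: [let@root] 3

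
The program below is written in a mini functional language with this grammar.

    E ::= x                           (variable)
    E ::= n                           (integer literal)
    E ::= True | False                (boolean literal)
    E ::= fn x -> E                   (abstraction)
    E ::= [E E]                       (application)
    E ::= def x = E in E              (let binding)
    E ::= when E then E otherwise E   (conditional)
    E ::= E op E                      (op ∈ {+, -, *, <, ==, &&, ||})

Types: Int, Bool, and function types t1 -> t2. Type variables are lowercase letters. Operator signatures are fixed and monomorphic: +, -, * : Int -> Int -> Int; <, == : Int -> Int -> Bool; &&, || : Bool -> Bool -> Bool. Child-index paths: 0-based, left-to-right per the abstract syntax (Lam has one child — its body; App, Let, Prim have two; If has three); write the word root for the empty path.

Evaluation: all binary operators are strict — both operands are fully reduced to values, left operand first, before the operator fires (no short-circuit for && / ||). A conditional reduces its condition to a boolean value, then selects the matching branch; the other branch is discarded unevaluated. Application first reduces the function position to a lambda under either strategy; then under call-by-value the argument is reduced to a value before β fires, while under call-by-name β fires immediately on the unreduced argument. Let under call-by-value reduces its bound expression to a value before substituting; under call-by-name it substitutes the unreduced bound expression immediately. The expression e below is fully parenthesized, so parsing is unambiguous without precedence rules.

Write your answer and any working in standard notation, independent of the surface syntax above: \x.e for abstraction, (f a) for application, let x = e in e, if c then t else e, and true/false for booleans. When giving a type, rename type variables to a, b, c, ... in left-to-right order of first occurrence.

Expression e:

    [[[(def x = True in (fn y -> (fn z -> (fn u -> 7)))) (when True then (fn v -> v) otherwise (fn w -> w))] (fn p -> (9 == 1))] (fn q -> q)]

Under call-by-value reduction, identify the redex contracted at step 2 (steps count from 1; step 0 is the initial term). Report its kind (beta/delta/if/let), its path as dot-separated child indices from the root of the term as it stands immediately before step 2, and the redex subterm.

Answer: if at 0.0.1 : (if true then (\v.v) else (\w.w))

Derivation:
step 0: ((((let x = true in (\y.(\z.(\u.7)))) (if true then (\v.v) else (\w.w))) (\p.(9 == 1))) (\q.q))
step 1: [let@0.0.0] ((((\y.(\z.(\u.7))) (if true then (\v.v) else (\w.w))) (\p.(9 == 1))) (\q.q))
step 2: [if@0.0.1] ((((\y.(\z.(\u.7))) (\v.v)) (\p.(9 == 1))) (\q.q))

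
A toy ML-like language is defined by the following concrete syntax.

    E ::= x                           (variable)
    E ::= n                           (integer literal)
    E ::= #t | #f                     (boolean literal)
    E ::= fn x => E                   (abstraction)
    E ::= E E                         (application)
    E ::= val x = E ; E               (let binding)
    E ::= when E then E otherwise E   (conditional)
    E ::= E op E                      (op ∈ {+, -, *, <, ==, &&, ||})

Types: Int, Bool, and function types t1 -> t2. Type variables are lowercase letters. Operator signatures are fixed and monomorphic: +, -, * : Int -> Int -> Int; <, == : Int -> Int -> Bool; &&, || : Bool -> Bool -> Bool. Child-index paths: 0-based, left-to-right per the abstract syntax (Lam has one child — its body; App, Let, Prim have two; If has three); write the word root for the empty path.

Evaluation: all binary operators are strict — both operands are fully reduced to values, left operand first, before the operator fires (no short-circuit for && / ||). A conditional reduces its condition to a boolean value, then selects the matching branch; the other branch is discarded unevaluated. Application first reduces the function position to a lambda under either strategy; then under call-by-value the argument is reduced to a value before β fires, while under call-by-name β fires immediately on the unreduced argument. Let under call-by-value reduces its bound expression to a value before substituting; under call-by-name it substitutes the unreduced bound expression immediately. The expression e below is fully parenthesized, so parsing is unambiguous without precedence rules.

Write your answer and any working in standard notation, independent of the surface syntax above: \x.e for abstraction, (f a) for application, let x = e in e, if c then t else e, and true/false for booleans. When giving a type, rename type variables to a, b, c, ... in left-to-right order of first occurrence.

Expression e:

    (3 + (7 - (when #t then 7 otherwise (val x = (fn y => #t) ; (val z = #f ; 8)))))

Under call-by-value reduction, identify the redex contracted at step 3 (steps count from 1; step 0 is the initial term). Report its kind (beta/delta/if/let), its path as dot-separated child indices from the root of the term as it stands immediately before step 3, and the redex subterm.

Answer: delta at root : (3 + 0)

Trace:
step 0: (3 + (7 - (if true then 7 else (let x = (\y.true) in (let z = false in 8)))))
step 1: [if@1.1] (3 + (7 - 7))
step 2: [delta@1] (3 + 0)
step 3: [delta@root] 3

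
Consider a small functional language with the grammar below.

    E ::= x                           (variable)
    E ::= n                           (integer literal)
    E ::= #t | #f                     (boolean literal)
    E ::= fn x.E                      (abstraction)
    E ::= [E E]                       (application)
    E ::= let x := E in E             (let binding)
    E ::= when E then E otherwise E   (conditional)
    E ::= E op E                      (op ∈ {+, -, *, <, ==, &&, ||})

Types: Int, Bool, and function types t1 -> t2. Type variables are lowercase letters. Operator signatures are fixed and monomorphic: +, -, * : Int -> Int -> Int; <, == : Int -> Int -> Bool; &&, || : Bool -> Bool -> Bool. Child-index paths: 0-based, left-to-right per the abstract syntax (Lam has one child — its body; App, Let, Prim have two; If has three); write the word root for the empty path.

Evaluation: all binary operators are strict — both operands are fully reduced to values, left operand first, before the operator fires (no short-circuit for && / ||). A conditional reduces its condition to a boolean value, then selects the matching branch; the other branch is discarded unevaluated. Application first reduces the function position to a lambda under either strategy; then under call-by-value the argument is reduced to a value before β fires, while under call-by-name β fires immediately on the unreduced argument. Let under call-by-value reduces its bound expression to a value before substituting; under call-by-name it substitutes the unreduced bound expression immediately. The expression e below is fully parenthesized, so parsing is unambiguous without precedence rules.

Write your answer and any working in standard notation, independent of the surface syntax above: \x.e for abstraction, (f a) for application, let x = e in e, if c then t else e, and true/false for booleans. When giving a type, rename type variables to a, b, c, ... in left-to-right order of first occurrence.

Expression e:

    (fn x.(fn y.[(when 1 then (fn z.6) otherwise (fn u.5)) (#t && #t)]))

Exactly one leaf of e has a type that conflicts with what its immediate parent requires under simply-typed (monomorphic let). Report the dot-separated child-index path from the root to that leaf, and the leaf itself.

Trace:
  unify Int ~ Bool
  FAIL: mismatch Int ~ Bool

Answer: 0.0.0.0 : 1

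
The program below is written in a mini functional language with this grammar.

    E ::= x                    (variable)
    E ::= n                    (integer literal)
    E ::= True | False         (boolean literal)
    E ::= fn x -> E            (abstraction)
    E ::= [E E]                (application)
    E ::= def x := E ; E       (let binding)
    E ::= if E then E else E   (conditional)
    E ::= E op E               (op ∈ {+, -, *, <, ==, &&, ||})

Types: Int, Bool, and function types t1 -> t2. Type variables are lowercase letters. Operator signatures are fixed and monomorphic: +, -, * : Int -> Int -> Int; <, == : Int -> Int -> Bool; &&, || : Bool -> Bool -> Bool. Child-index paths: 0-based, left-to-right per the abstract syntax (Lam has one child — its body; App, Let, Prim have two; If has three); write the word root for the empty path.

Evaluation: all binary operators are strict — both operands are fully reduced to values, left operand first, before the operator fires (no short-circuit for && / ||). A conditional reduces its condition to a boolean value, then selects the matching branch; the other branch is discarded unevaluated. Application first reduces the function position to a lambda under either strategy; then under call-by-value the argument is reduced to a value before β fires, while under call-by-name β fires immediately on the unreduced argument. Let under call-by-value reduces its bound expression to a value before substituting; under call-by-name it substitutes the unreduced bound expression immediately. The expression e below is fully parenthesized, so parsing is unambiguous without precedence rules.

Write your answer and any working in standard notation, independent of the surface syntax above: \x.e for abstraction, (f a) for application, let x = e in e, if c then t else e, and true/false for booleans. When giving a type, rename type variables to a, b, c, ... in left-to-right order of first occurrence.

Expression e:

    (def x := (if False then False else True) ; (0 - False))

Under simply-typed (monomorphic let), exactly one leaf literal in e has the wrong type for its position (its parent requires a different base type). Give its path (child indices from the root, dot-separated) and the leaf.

Trace:
  unify Bool ~ Bool
  unify Bool ~ Bool
let x : Bool
  unify Int ~ Int
  unify Bool ~ Int
  FAIL: mismatch Bool ~ Int

Answer: 1.1 : false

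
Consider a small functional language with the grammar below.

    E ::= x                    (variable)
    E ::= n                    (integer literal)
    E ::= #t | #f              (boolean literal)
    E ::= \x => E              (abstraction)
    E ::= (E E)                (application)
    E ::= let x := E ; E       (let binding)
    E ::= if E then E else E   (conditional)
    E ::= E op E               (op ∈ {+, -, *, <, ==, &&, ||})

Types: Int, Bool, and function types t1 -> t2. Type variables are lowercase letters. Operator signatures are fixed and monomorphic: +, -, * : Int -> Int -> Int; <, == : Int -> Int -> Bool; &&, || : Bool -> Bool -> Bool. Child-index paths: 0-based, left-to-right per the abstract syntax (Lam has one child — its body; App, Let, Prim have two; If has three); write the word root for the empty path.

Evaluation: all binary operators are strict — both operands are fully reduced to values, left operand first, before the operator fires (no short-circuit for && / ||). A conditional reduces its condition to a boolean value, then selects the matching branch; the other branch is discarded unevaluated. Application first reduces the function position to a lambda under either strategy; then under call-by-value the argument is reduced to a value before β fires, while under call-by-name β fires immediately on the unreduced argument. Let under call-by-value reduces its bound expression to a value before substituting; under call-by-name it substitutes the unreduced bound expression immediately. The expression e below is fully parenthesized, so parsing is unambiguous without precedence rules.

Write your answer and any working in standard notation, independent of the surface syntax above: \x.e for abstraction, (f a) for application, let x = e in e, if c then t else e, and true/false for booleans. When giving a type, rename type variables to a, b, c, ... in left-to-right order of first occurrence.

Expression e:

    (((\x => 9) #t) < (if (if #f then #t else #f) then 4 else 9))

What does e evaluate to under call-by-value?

Derivation:
step 0: (((\x.9) true) < (if (if false then true else false) then 4 else 9))
step 1: [beta@0] (9 < (if (if false then true else false) then 4 else 9))
step 2: [if@1.0] (9 < (if false then 4 else 9))
step 3: [if@1] (9 < 9)
step 4: [delta@root] false

Answer: false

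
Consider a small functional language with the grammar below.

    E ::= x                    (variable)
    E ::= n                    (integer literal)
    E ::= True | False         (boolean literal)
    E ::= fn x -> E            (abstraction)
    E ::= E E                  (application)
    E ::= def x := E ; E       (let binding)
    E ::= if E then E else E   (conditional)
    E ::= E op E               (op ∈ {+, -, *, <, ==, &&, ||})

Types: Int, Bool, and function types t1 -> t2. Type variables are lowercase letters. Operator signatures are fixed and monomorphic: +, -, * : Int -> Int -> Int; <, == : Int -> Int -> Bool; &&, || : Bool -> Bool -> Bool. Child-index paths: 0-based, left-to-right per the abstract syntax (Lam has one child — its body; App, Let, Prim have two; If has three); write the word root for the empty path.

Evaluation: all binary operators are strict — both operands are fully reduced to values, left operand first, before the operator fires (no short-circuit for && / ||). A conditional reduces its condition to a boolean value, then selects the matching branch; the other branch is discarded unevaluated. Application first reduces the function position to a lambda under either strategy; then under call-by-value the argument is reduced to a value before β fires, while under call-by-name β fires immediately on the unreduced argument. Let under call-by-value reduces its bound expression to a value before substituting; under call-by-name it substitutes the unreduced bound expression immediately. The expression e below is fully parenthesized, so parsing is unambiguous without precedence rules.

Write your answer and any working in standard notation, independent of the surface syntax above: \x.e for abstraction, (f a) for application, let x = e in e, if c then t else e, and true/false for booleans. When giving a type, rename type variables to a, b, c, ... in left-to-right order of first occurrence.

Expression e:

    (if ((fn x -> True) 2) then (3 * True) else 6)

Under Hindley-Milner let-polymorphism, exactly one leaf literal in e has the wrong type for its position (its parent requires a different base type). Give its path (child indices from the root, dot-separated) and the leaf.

Working:
\x._ : a -> Bool
  unify a -> Bool ~ Int -> b
  unify a ~ Int
  unify Bool ~ b
_ _ : Bool
  unify Bool ~ Bool
  unify Int ~ Int
  unify Bool ~ Int
  FAIL: mismatch Bool ~ Int

Answer: 1.1 : true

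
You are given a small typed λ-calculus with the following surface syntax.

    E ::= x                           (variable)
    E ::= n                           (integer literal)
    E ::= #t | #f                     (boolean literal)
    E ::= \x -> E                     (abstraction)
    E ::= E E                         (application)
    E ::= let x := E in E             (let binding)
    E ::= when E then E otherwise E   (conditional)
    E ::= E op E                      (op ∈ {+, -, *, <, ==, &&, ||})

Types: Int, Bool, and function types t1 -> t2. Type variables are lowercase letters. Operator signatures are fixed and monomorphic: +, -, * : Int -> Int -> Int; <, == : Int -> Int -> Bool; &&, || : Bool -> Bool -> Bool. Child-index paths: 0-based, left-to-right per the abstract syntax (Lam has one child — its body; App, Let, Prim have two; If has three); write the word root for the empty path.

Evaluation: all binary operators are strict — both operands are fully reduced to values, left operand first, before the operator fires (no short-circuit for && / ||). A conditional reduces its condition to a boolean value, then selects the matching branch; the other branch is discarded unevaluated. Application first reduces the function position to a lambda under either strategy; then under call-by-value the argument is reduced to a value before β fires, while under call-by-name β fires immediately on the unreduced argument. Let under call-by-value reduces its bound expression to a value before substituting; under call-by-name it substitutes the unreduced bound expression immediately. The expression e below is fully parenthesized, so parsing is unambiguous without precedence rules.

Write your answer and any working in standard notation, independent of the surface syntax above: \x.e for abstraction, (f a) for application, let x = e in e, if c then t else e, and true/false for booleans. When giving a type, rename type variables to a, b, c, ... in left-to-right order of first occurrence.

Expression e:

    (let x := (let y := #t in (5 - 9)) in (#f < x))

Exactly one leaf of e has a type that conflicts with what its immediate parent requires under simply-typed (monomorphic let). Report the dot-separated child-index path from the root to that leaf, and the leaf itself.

Answer: 1.0 : false

Trace:
let y : Bool
  unify Int ~ Int
  unify Int ~ Int
let x : Int
  unify Bool ~ Int
  FAIL: mismatch Bool ~ Int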